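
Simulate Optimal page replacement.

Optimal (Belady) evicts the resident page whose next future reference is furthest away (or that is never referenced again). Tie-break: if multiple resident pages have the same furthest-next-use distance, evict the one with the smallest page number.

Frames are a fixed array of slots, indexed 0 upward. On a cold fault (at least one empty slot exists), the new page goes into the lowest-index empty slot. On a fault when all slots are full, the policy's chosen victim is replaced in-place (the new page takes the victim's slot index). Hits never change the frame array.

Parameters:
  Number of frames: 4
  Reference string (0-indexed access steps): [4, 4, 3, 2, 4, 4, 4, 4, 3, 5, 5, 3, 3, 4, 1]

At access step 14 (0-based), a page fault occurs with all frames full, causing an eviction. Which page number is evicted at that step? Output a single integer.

Answer: 2

Derivation:
Step 0: ref 4 -> FAULT, frames=[4,-,-,-]
Step 1: ref 4 -> HIT, frames=[4,-,-,-]
Step 2: ref 3 -> FAULT, frames=[4,3,-,-]
Step 3: ref 2 -> FAULT, frames=[4,3,2,-]
Step 4: ref 4 -> HIT, frames=[4,3,2,-]
Step 5: ref 4 -> HIT, frames=[4,3,2,-]
Step 6: ref 4 -> HIT, frames=[4,3,2,-]
Step 7: ref 4 -> HIT, frames=[4,3,2,-]
Step 8: ref 3 -> HIT, frames=[4,3,2,-]
Step 9: ref 5 -> FAULT, frames=[4,3,2,5]
Step 10: ref 5 -> HIT, frames=[4,3,2,5]
Step 11: ref 3 -> HIT, frames=[4,3,2,5]
Step 12: ref 3 -> HIT, frames=[4,3,2,5]
Step 13: ref 4 -> HIT, frames=[4,3,2,5]
Step 14: ref 1 -> FAULT, evict 2, frames=[4,3,1,5]
At step 14: evicted page 2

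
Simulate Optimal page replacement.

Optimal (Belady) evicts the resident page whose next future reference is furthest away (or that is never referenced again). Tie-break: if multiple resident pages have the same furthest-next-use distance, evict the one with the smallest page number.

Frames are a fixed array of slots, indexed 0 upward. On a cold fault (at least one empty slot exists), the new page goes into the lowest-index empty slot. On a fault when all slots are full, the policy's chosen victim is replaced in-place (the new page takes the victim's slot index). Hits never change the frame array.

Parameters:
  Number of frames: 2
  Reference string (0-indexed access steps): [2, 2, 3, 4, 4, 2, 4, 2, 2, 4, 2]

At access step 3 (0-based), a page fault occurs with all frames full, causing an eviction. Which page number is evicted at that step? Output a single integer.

Answer: 3

Derivation:
Step 0: ref 2 -> FAULT, frames=[2,-]
Step 1: ref 2 -> HIT, frames=[2,-]
Step 2: ref 3 -> FAULT, frames=[2,3]
Step 3: ref 4 -> FAULT, evict 3, frames=[2,4]
At step 3: evicted page 3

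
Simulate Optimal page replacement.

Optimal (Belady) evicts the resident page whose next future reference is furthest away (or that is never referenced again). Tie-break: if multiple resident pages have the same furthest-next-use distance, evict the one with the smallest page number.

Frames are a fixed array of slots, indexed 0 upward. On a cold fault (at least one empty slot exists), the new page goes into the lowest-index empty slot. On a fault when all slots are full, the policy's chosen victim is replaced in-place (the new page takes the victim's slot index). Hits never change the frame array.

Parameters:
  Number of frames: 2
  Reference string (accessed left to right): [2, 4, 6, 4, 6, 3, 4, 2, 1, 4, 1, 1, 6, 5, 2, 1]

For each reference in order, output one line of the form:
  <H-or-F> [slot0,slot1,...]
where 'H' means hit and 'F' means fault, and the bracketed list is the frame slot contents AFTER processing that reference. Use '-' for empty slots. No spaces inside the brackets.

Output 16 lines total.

F [2,-]
F [2,4]
F [6,4]
H [6,4]
H [6,4]
F [3,4]
H [3,4]
F [2,4]
F [1,4]
H [1,4]
H [1,4]
H [1,4]
F [1,6]
F [1,5]
F [1,2]
H [1,2]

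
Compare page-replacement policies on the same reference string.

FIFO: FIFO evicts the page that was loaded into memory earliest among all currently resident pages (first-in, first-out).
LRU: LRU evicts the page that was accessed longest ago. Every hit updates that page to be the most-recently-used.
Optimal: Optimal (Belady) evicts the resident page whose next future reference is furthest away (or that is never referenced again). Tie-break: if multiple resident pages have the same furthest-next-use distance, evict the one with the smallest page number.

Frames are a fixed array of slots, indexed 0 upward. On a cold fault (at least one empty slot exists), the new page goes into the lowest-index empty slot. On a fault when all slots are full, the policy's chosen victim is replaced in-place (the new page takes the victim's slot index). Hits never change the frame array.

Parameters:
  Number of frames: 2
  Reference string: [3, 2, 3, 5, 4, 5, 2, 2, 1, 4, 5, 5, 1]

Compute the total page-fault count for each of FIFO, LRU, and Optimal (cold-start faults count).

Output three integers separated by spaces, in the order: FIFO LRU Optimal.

--- FIFO ---
  step 0: ref 3 -> FAULT, frames=[3,-] (faults so far: 1)
  step 1: ref 2 -> FAULT, frames=[3,2] (faults so far: 2)
  step 2: ref 3 -> HIT, frames=[3,2] (faults so far: 2)
  step 3: ref 5 -> FAULT, evict 3, frames=[5,2] (faults so far: 3)
  step 4: ref 4 -> FAULT, evict 2, frames=[5,4] (faults so far: 4)
  step 5: ref 5 -> HIT, frames=[5,4] (faults so far: 4)
  step 6: ref 2 -> FAULT, evict 5, frames=[2,4] (faults so far: 5)
  step 7: ref 2 -> HIT, frames=[2,4] (faults so far: 5)
  step 8: ref 1 -> FAULT, evict 4, frames=[2,1] (faults so far: 6)
  step 9: ref 4 -> FAULT, evict 2, frames=[4,1] (faults so far: 7)
  step 10: ref 5 -> FAULT, evict 1, frames=[4,5] (faults so far: 8)
  step 11: ref 5 -> HIT, frames=[4,5] (faults so far: 8)
  step 12: ref 1 -> FAULT, evict 4, frames=[1,5] (faults so far: 9)
  FIFO total faults: 9
--- LRU ---
  step 0: ref 3 -> FAULT, frames=[3,-] (faults so far: 1)
  step 1: ref 2 -> FAULT, frames=[3,2] (faults so far: 2)
  step 2: ref 3 -> HIT, frames=[3,2] (faults so far: 2)
  step 3: ref 5 -> FAULT, evict 2, frames=[3,5] (faults so far: 3)
  step 4: ref 4 -> FAULT, evict 3, frames=[4,5] (faults so far: 4)
  step 5: ref 5 -> HIT, frames=[4,5] (faults so far: 4)
  step 6: ref 2 -> FAULT, evict 4, frames=[2,5] (faults so far: 5)
  step 7: ref 2 -> HIT, frames=[2,5] (faults so far: 5)
  step 8: ref 1 -> FAULT, evict 5, frames=[2,1] (faults so far: 6)
  step 9: ref 4 -> FAULT, evict 2, frames=[4,1] (faults so far: 7)
  step 10: ref 5 -> FAULT, evict 1, frames=[4,5] (faults so far: 8)
  step 11: ref 5 -> HIT, frames=[4,5] (faults so far: 8)
  step 12: ref 1 -> FAULT, evict 4, frames=[1,5] (faults so far: 9)
  LRU total faults: 9
--- Optimal ---
  step 0: ref 3 -> FAULT, frames=[3,-] (faults so far: 1)
  step 1: ref 2 -> FAULT, frames=[3,2] (faults so far: 2)
  step 2: ref 3 -> HIT, frames=[3,2] (faults so far: 2)
  step 3: ref 5 -> FAULT, evict 3, frames=[5,2] (faults so far: 3)
  step 4: ref 4 -> FAULT, evict 2, frames=[5,4] (faults so far: 4)
  step 5: ref 5 -> HIT, frames=[5,4] (faults so far: 4)
  step 6: ref 2 -> FAULT, evict 5, frames=[2,4] (faults so far: 5)
  step 7: ref 2 -> HIT, frames=[2,4] (faults so far: 5)
  step 8: ref 1 -> FAULT, evict 2, frames=[1,4] (faults so far: 6)
  step 9: ref 4 -> HIT, frames=[1,4] (faults so far: 6)
  step 10: ref 5 -> FAULT, evict 4, frames=[1,5] (faults so far: 7)
  step 11: ref 5 -> HIT, frames=[1,5] (faults so far: 7)
  step 12: ref 1 -> HIT, frames=[1,5] (faults so far: 7)
  Optimal total faults: 7

Answer: 9 9 7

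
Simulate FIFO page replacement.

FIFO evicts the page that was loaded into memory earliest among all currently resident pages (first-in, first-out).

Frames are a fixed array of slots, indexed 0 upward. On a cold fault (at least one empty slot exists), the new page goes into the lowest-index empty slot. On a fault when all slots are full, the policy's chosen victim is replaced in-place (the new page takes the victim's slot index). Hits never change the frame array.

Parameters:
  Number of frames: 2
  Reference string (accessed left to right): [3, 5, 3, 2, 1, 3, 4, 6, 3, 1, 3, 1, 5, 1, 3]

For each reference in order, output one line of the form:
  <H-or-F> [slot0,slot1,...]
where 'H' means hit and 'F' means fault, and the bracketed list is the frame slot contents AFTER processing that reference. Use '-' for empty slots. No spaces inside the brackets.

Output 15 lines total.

F [3,-]
F [3,5]
H [3,5]
F [2,5]
F [2,1]
F [3,1]
F [3,4]
F [6,4]
F [6,3]
F [1,3]
H [1,3]
H [1,3]
F [1,5]
H [1,5]
F [3,5]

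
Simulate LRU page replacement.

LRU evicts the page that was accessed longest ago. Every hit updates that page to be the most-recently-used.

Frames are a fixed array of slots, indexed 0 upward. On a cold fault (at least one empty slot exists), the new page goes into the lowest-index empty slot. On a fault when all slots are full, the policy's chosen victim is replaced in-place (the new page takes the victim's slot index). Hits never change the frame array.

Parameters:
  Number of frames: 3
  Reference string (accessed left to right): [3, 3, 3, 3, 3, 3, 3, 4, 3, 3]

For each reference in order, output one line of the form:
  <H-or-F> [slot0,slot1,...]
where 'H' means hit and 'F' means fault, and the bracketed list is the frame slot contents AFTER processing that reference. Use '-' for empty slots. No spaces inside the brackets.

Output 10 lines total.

F [3,-,-]
H [3,-,-]
H [3,-,-]
H [3,-,-]
H [3,-,-]
H [3,-,-]
H [3,-,-]
F [3,4,-]
H [3,4,-]
H [3,4,-]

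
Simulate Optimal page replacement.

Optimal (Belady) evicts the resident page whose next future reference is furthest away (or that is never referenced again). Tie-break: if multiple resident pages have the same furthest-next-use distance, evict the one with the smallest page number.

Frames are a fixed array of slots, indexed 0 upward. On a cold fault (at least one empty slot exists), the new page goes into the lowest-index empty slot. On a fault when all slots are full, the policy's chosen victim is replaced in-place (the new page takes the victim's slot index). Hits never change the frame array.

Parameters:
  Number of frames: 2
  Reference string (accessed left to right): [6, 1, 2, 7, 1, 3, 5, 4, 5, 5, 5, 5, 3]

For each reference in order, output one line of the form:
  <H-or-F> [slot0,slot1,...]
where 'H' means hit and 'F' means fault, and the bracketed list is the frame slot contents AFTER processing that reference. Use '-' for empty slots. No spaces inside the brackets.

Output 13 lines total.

F [6,-]
F [6,1]
F [2,1]
F [7,1]
H [7,1]
F [7,3]
F [5,3]
F [5,4]
H [5,4]
H [5,4]
H [5,4]
H [5,4]
F [5,3]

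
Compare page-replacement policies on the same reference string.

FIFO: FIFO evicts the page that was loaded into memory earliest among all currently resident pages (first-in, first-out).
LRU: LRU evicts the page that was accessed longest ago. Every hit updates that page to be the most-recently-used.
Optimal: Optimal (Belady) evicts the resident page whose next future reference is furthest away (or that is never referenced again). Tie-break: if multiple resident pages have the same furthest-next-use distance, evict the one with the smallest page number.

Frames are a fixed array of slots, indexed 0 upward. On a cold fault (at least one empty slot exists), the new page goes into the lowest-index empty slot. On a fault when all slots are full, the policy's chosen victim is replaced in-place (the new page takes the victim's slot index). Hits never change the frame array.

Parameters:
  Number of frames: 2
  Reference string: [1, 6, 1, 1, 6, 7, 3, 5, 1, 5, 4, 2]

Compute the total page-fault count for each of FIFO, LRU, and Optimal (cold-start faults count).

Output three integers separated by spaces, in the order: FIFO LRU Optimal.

Answer: 8 8 7

Derivation:
--- FIFO ---
  step 0: ref 1 -> FAULT, frames=[1,-] (faults so far: 1)
  step 1: ref 6 -> FAULT, frames=[1,6] (faults so far: 2)
  step 2: ref 1 -> HIT, frames=[1,6] (faults so far: 2)
  step 3: ref 1 -> HIT, frames=[1,6] (faults so far: 2)
  step 4: ref 6 -> HIT, frames=[1,6] (faults so far: 2)
  step 5: ref 7 -> FAULT, evict 1, frames=[7,6] (faults so far: 3)
  step 6: ref 3 -> FAULT, evict 6, frames=[7,3] (faults so far: 4)
  step 7: ref 5 -> FAULT, evict 7, frames=[5,3] (faults so far: 5)
  step 8: ref 1 -> FAULT, evict 3, frames=[5,1] (faults so far: 6)
  step 9: ref 5 -> HIT, frames=[5,1] (faults so far: 6)
  step 10: ref 4 -> FAULT, evict 5, frames=[4,1] (faults so far: 7)
  step 11: ref 2 -> FAULT, evict 1, frames=[4,2] (faults so far: 8)
  FIFO total faults: 8
--- LRU ---
  step 0: ref 1 -> FAULT, frames=[1,-] (faults so far: 1)
  step 1: ref 6 -> FAULT, frames=[1,6] (faults so far: 2)
  step 2: ref 1 -> HIT, frames=[1,6] (faults so far: 2)
  step 3: ref 1 -> HIT, frames=[1,6] (faults so far: 2)
  step 4: ref 6 -> HIT, frames=[1,6] (faults so far: 2)
  step 5: ref 7 -> FAULT, evict 1, frames=[7,6] (faults so far: 3)
  step 6: ref 3 -> FAULT, evict 6, frames=[7,3] (faults so far: 4)
  step 7: ref 5 -> FAULT, evict 7, frames=[5,3] (faults so far: 5)
  step 8: ref 1 -> FAULT, evict 3, frames=[5,1] (faults so far: 6)
  step 9: ref 5 -> HIT, frames=[5,1] (faults so far: 6)
  step 10: ref 4 -> FAULT, evict 1, frames=[5,4] (faults so far: 7)
  step 11: ref 2 -> FAULT, evict 5, frames=[2,4] (faults so far: 8)
  LRU total faults: 8
--- Optimal ---
  step 0: ref 1 -> FAULT, frames=[1,-] (faults so far: 1)
  step 1: ref 6 -> FAULT, frames=[1,6] (faults so far: 2)
  step 2: ref 1 -> HIT, frames=[1,6] (faults so far: 2)
  step 3: ref 1 -> HIT, frames=[1,6] (faults so far: 2)
  step 4: ref 6 -> HIT, frames=[1,6] (faults so far: 2)
  step 5: ref 7 -> FAULT, evict 6, frames=[1,7] (faults so far: 3)
  step 6: ref 3 -> FAULT, evict 7, frames=[1,3] (faults so far: 4)
  step 7: ref 5 -> FAULT, evict 3, frames=[1,5] (faults so far: 5)
  step 8: ref 1 -> HIT, frames=[1,5] (faults so far: 5)
  step 9: ref 5 -> HIT, frames=[1,5] (faults so far: 5)
  step 10: ref 4 -> FAULT, evict 1, frames=[4,5] (faults so far: 6)
  step 11: ref 2 -> FAULT, evict 4, frames=[2,5] (faults so far: 7)
  Optimal total faults: 7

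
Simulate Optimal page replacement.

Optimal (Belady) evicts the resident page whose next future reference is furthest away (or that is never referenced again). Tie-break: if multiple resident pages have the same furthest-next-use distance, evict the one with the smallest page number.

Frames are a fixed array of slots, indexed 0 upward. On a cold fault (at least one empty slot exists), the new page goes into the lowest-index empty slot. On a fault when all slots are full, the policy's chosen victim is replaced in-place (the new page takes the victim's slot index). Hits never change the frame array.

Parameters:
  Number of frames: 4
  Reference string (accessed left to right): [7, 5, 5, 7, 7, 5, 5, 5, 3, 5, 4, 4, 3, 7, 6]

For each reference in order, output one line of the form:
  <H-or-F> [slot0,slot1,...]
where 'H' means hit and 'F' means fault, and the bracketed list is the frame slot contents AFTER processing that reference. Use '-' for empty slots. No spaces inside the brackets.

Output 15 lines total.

F [7,-,-,-]
F [7,5,-,-]
H [7,5,-,-]
H [7,5,-,-]
H [7,5,-,-]
H [7,5,-,-]
H [7,5,-,-]
H [7,5,-,-]
F [7,5,3,-]
H [7,5,3,-]
F [7,5,3,4]
H [7,5,3,4]
H [7,5,3,4]
H [7,5,3,4]
F [7,5,6,4]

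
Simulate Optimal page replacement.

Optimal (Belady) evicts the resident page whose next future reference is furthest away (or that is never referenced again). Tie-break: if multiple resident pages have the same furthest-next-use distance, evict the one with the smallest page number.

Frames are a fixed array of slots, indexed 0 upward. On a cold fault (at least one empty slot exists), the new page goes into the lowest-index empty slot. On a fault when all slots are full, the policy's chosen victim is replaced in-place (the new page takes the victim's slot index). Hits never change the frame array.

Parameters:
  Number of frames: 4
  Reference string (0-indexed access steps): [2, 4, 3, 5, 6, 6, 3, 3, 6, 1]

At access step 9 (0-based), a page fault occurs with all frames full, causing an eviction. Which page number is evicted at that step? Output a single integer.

Answer: 3

Derivation:
Step 0: ref 2 -> FAULT, frames=[2,-,-,-]
Step 1: ref 4 -> FAULT, frames=[2,4,-,-]
Step 2: ref 3 -> FAULT, frames=[2,4,3,-]
Step 3: ref 5 -> FAULT, frames=[2,4,3,5]
Step 4: ref 6 -> FAULT, evict 2, frames=[6,4,3,5]
Step 5: ref 6 -> HIT, frames=[6,4,3,5]
Step 6: ref 3 -> HIT, frames=[6,4,3,5]
Step 7: ref 3 -> HIT, frames=[6,4,3,5]
Step 8: ref 6 -> HIT, frames=[6,4,3,5]
Step 9: ref 1 -> FAULT, evict 3, frames=[6,4,1,5]
At step 9: evicted page 3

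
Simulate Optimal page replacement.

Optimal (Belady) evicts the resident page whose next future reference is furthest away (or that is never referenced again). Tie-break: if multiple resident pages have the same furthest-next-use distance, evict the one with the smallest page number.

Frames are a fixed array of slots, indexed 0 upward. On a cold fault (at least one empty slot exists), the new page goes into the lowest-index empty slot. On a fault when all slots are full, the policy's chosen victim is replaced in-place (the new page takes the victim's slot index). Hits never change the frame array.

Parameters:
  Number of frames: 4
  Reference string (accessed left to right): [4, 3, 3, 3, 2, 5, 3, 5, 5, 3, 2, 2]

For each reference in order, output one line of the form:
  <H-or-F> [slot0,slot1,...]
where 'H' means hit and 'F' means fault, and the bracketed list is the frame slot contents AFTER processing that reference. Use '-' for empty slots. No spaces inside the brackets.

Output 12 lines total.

F [4,-,-,-]
F [4,3,-,-]
H [4,3,-,-]
H [4,3,-,-]
F [4,3,2,-]
F [4,3,2,5]
H [4,3,2,5]
H [4,3,2,5]
H [4,3,2,5]
H [4,3,2,5]
H [4,3,2,5]
H [4,3,2,5]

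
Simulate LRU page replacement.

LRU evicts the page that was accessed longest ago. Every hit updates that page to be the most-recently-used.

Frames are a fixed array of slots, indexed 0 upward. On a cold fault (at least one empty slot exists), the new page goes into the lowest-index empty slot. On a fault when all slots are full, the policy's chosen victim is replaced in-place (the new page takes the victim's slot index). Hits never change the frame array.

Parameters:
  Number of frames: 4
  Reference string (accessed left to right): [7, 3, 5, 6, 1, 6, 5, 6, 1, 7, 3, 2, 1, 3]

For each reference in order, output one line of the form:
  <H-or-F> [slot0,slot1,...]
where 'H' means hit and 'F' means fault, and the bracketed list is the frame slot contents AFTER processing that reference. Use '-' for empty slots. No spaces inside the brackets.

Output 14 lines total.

F [7,-,-,-]
F [7,3,-,-]
F [7,3,5,-]
F [7,3,5,6]
F [1,3,5,6]
H [1,3,5,6]
H [1,3,5,6]
H [1,3,5,6]
H [1,3,5,6]
F [1,7,5,6]
F [1,7,3,6]
F [1,7,3,2]
H [1,7,3,2]
H [1,7,3,2]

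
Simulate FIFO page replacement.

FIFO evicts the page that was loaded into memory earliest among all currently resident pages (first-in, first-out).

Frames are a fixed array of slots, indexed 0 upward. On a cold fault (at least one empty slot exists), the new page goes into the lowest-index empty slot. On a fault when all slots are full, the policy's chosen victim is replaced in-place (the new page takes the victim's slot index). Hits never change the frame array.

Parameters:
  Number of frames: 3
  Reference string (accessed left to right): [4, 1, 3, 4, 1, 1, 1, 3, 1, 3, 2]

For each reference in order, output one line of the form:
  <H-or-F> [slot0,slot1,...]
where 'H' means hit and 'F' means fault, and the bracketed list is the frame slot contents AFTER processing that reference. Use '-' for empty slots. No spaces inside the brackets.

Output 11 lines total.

F [4,-,-]
F [4,1,-]
F [4,1,3]
H [4,1,3]
H [4,1,3]
H [4,1,3]
H [4,1,3]
H [4,1,3]
H [4,1,3]
H [4,1,3]
F [2,1,3]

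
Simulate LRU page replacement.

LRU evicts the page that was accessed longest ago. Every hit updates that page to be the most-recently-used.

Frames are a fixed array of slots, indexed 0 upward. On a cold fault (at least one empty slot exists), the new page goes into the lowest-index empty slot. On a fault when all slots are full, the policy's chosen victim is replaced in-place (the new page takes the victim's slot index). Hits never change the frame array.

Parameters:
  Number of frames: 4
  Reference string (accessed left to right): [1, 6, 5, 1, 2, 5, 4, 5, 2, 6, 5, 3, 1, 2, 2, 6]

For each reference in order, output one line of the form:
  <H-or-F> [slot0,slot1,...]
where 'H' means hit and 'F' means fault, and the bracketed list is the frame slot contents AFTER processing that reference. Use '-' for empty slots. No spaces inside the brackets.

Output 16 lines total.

F [1,-,-,-]
F [1,6,-,-]
F [1,6,5,-]
H [1,6,5,-]
F [1,6,5,2]
H [1,6,5,2]
F [1,4,5,2]
H [1,4,5,2]
H [1,4,5,2]
F [6,4,5,2]
H [6,4,5,2]
F [6,3,5,2]
F [6,3,5,1]
F [2,3,5,1]
H [2,3,5,1]
F [2,3,6,1]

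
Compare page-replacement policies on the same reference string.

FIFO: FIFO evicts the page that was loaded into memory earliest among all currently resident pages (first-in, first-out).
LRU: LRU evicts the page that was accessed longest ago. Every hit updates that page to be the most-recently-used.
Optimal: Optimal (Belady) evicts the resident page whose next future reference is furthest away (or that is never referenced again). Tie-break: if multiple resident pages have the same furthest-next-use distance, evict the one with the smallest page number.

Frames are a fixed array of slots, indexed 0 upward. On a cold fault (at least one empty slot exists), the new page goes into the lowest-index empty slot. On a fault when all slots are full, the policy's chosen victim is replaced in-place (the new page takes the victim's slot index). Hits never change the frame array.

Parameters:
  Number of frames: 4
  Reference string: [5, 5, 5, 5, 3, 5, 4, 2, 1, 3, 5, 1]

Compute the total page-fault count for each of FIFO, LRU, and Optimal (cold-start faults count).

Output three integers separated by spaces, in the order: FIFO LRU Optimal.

Answer: 6 7 5

Derivation:
--- FIFO ---
  step 0: ref 5 -> FAULT, frames=[5,-,-,-] (faults so far: 1)
  step 1: ref 5 -> HIT, frames=[5,-,-,-] (faults so far: 1)
  step 2: ref 5 -> HIT, frames=[5,-,-,-] (faults so far: 1)
  step 3: ref 5 -> HIT, frames=[5,-,-,-] (faults so far: 1)
  step 4: ref 3 -> FAULT, frames=[5,3,-,-] (faults so far: 2)
  step 5: ref 5 -> HIT, frames=[5,3,-,-] (faults so far: 2)
  step 6: ref 4 -> FAULT, frames=[5,3,4,-] (faults so far: 3)
  step 7: ref 2 -> FAULT, frames=[5,3,4,2] (faults so far: 4)
  step 8: ref 1 -> FAULT, evict 5, frames=[1,3,4,2] (faults so far: 5)
  step 9: ref 3 -> HIT, frames=[1,3,4,2] (faults so far: 5)
  step 10: ref 5 -> FAULT, evict 3, frames=[1,5,4,2] (faults so far: 6)
  step 11: ref 1 -> HIT, frames=[1,5,4,2] (faults so far: 6)
  FIFO total faults: 6
--- LRU ---
  step 0: ref 5 -> FAULT, frames=[5,-,-,-] (faults so far: 1)
  step 1: ref 5 -> HIT, frames=[5,-,-,-] (faults so far: 1)
  step 2: ref 5 -> HIT, frames=[5,-,-,-] (faults so far: 1)
  step 3: ref 5 -> HIT, frames=[5,-,-,-] (faults so far: 1)
  step 4: ref 3 -> FAULT, frames=[5,3,-,-] (faults so far: 2)
  step 5: ref 5 -> HIT, frames=[5,3,-,-] (faults so far: 2)
  step 6: ref 4 -> FAULT, frames=[5,3,4,-] (faults so far: 3)
  step 7: ref 2 -> FAULT, frames=[5,3,4,2] (faults so far: 4)
  step 8: ref 1 -> FAULT, evict 3, frames=[5,1,4,2] (faults so far: 5)
  step 9: ref 3 -> FAULT, evict 5, frames=[3,1,4,2] (faults so far: 6)
  step 10: ref 5 -> FAULT, evict 4, frames=[3,1,5,2] (faults so far: 7)
  step 11: ref 1 -> HIT, frames=[3,1,5,2] (faults so far: 7)
  LRU total faults: 7
--- Optimal ---
  step 0: ref 5 -> FAULT, frames=[5,-,-,-] (faults so far: 1)
  step 1: ref 5 -> HIT, frames=[5,-,-,-] (faults so far: 1)
  step 2: ref 5 -> HIT, frames=[5,-,-,-] (faults so far: 1)
  step 3: ref 5 -> HIT, frames=[5,-,-,-] (faults so far: 1)
  step 4: ref 3 -> FAULT, frames=[5,3,-,-] (faults so far: 2)
  step 5: ref 5 -> HIT, frames=[5,3,-,-] (faults so far: 2)
  step 6: ref 4 -> FAULT, frames=[5,3,4,-] (faults so far: 3)
  step 7: ref 2 -> FAULT, frames=[5,3,4,2] (faults so far: 4)
  step 8: ref 1 -> FAULT, evict 2, frames=[5,3,4,1] (faults so far: 5)
  step 9: ref 3 -> HIT, frames=[5,3,4,1] (faults so far: 5)
  step 10: ref 5 -> HIT, frames=[5,3,4,1] (faults so far: 5)
  step 11: ref 1 -> HIT, frames=[5,3,4,1] (faults so far: 5)
  Optimal total faults: 5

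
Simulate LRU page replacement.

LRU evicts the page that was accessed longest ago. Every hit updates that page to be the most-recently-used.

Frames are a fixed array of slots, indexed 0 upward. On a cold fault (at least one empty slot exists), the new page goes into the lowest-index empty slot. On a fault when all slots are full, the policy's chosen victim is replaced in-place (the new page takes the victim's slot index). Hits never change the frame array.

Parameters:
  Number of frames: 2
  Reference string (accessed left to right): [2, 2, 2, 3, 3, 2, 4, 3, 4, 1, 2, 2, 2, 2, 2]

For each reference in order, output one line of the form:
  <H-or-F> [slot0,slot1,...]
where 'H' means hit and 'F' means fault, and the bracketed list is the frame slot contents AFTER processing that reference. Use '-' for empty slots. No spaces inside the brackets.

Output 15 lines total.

F [2,-]
H [2,-]
H [2,-]
F [2,3]
H [2,3]
H [2,3]
F [2,4]
F [3,4]
H [3,4]
F [1,4]
F [1,2]
H [1,2]
H [1,2]
H [1,2]
H [1,2]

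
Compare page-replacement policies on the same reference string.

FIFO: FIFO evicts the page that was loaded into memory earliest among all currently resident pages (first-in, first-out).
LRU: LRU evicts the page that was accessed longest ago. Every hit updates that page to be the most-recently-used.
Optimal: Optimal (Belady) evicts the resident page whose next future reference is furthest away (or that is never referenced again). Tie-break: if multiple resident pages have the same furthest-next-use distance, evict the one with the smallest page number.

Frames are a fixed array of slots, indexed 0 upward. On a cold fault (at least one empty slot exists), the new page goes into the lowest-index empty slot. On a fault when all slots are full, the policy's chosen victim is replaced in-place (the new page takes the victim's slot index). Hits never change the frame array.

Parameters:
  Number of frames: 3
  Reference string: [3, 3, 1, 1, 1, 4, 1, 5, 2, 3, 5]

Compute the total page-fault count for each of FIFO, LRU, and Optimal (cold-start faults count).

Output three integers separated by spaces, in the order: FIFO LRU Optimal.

--- FIFO ---
  step 0: ref 3 -> FAULT, frames=[3,-,-] (faults so far: 1)
  step 1: ref 3 -> HIT, frames=[3,-,-] (faults so far: 1)
  step 2: ref 1 -> FAULT, frames=[3,1,-] (faults so far: 2)
  step 3: ref 1 -> HIT, frames=[3,1,-] (faults so far: 2)
  step 4: ref 1 -> HIT, frames=[3,1,-] (faults so far: 2)
  step 5: ref 4 -> FAULT, frames=[3,1,4] (faults so far: 3)
  step 6: ref 1 -> HIT, frames=[3,1,4] (faults so far: 3)
  step 7: ref 5 -> FAULT, evict 3, frames=[5,1,4] (faults so far: 4)
  step 8: ref 2 -> FAULT, evict 1, frames=[5,2,4] (faults so far: 5)
  step 9: ref 3 -> FAULT, evict 4, frames=[5,2,3] (faults so far: 6)
  step 10: ref 5 -> HIT, frames=[5,2,3] (faults so far: 6)
  FIFO total faults: 6
--- LRU ---
  step 0: ref 3 -> FAULT, frames=[3,-,-] (faults so far: 1)
  step 1: ref 3 -> HIT, frames=[3,-,-] (faults so far: 1)
  step 2: ref 1 -> FAULT, frames=[3,1,-] (faults so far: 2)
  step 3: ref 1 -> HIT, frames=[3,1,-] (faults so far: 2)
  step 4: ref 1 -> HIT, frames=[3,1,-] (faults so far: 2)
  step 5: ref 4 -> FAULT, frames=[3,1,4] (faults so far: 3)
  step 6: ref 1 -> HIT, frames=[3,1,4] (faults so far: 3)
  step 7: ref 5 -> FAULT, evict 3, frames=[5,1,4] (faults so far: 4)
  step 8: ref 2 -> FAULT, evict 4, frames=[5,1,2] (faults so far: 5)
  step 9: ref 3 -> FAULT, evict 1, frames=[5,3,2] (faults so far: 6)
  step 10: ref 5 -> HIT, frames=[5,3,2] (faults so far: 6)
  LRU total faults: 6
--- Optimal ---
  step 0: ref 3 -> FAULT, frames=[3,-,-] (faults so far: 1)
  step 1: ref 3 -> HIT, frames=[3,-,-] (faults so far: 1)
  step 2: ref 1 -> FAULT, frames=[3,1,-] (faults so far: 2)
  step 3: ref 1 -> HIT, frames=[3,1,-] (faults so far: 2)
  step 4: ref 1 -> HIT, frames=[3,1,-] (faults so far: 2)
  step 5: ref 4 -> FAULT, frames=[3,1,4] (faults so far: 3)
  step 6: ref 1 -> HIT, frames=[3,1,4] (faults so far: 3)
  step 7: ref 5 -> FAULT, evict 1, frames=[3,5,4] (faults so far: 4)
  step 8: ref 2 -> FAULT, evict 4, frames=[3,5,2] (faults so far: 5)
  step 9: ref 3 -> HIT, frames=[3,5,2] (faults so far: 5)
  step 10: ref 5 -> HIT, frames=[3,5,2] (faults so far: 5)
  Optimal total faults: 5

Answer: 6 6 5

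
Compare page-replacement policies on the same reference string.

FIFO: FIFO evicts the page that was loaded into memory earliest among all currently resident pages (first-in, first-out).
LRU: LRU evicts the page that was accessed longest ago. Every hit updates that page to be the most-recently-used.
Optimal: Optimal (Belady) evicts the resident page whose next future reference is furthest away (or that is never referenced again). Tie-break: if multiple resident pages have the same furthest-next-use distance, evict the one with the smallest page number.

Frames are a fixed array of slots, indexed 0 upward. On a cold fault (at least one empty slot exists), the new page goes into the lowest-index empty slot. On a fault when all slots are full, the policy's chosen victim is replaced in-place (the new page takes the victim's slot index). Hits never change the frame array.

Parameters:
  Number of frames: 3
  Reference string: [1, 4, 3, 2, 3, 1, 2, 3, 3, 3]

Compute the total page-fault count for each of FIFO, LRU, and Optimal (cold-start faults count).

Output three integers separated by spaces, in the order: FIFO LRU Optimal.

--- FIFO ---
  step 0: ref 1 -> FAULT, frames=[1,-,-] (faults so far: 1)
  step 1: ref 4 -> FAULT, frames=[1,4,-] (faults so far: 2)
  step 2: ref 3 -> FAULT, frames=[1,4,3] (faults so far: 3)
  step 3: ref 2 -> FAULT, evict 1, frames=[2,4,3] (faults so far: 4)
  step 4: ref 3 -> HIT, frames=[2,4,3] (faults so far: 4)
  step 5: ref 1 -> FAULT, evict 4, frames=[2,1,3] (faults so far: 5)
  step 6: ref 2 -> HIT, frames=[2,1,3] (faults so far: 5)
  step 7: ref 3 -> HIT, frames=[2,1,3] (faults so far: 5)
  step 8: ref 3 -> HIT, frames=[2,1,3] (faults so far: 5)
  step 9: ref 3 -> HIT, frames=[2,1,3] (faults so far: 5)
  FIFO total faults: 5
--- LRU ---
  step 0: ref 1 -> FAULT, frames=[1,-,-] (faults so far: 1)
  step 1: ref 4 -> FAULT, frames=[1,4,-] (faults so far: 2)
  step 2: ref 3 -> FAULT, frames=[1,4,3] (faults so far: 3)
  step 3: ref 2 -> FAULT, evict 1, frames=[2,4,3] (faults so far: 4)
  step 4: ref 3 -> HIT, frames=[2,4,3] (faults so far: 4)
  step 5: ref 1 -> FAULT, evict 4, frames=[2,1,3] (faults so far: 5)
  step 6: ref 2 -> HIT, frames=[2,1,3] (faults so far: 5)
  step 7: ref 3 -> HIT, frames=[2,1,3] (faults so far: 5)
  step 8: ref 3 -> HIT, frames=[2,1,3] (faults so far: 5)
  step 9: ref 3 -> HIT, frames=[2,1,3] (faults so far: 5)
  LRU total faults: 5
--- Optimal ---
  step 0: ref 1 -> FAULT, frames=[1,-,-] (faults so far: 1)
  step 1: ref 4 -> FAULT, frames=[1,4,-] (faults so far: 2)
  step 2: ref 3 -> FAULT, frames=[1,4,3] (faults so far: 3)
  step 3: ref 2 -> FAULT, evict 4, frames=[1,2,3] (faults so far: 4)
  step 4: ref 3 -> HIT, frames=[1,2,3] (faults so far: 4)
  step 5: ref 1 -> HIT, frames=[1,2,3] (faults so far: 4)
  step 6: ref 2 -> HIT, frames=[1,2,3] (faults so far: 4)
  step 7: ref 3 -> HIT, frames=[1,2,3] (faults so far: 4)
  step 8: ref 3 -> HIT, frames=[1,2,3] (faults so far: 4)
  step 9: ref 3 -> HIT, frames=[1,2,3] (faults so far: 4)
  Optimal total faults: 4

Answer: 5 5 4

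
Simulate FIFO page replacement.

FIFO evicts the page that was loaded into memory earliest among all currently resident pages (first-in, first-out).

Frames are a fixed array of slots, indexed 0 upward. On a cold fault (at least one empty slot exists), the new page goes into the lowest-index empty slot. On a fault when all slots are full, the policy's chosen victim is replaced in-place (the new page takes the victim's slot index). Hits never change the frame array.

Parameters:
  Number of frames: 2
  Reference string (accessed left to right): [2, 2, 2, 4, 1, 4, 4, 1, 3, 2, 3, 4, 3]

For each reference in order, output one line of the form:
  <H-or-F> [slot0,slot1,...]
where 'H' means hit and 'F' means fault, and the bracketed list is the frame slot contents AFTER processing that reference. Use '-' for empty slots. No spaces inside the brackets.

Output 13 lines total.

F [2,-]
H [2,-]
H [2,-]
F [2,4]
F [1,4]
H [1,4]
H [1,4]
H [1,4]
F [1,3]
F [2,3]
H [2,3]
F [2,4]
F [3,4]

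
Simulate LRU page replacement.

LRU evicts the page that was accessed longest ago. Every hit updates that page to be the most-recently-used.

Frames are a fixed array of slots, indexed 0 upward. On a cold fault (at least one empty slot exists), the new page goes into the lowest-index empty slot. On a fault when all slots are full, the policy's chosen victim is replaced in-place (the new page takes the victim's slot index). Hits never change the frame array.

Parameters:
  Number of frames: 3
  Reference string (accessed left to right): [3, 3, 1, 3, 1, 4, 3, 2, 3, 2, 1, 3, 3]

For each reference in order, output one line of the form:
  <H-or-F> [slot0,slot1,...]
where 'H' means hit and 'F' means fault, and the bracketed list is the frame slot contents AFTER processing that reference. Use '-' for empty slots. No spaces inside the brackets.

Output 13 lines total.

F [3,-,-]
H [3,-,-]
F [3,1,-]
H [3,1,-]
H [3,1,-]
F [3,1,4]
H [3,1,4]
F [3,2,4]
H [3,2,4]
H [3,2,4]
F [3,2,1]
H [3,2,1]
H [3,2,1]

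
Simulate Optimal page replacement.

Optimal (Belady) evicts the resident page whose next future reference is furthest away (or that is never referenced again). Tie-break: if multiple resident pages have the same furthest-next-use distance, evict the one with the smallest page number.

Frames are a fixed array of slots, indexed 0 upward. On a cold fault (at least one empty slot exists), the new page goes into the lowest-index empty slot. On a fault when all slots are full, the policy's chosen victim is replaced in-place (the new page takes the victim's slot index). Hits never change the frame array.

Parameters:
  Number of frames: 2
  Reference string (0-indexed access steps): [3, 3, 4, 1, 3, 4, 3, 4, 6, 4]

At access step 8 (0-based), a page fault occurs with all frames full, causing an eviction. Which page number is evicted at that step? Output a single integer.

Answer: 3

Derivation:
Step 0: ref 3 -> FAULT, frames=[3,-]
Step 1: ref 3 -> HIT, frames=[3,-]
Step 2: ref 4 -> FAULT, frames=[3,4]
Step 3: ref 1 -> FAULT, evict 4, frames=[3,1]
Step 4: ref 3 -> HIT, frames=[3,1]
Step 5: ref 4 -> FAULT, evict 1, frames=[3,4]
Step 6: ref 3 -> HIT, frames=[3,4]
Step 7: ref 4 -> HIT, frames=[3,4]
Step 8: ref 6 -> FAULT, evict 3, frames=[6,4]
At step 8: evicted page 3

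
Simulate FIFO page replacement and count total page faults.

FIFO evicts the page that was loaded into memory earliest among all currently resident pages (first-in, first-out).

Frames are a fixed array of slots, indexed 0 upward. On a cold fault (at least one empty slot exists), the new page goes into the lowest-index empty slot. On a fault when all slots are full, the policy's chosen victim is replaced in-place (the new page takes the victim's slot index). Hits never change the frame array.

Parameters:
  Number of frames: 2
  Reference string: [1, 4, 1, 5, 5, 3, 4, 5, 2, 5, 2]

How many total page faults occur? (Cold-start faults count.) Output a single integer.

Answer: 7

Derivation:
Step 0: ref 1 → FAULT, frames=[1,-]
Step 1: ref 4 → FAULT, frames=[1,4]
Step 2: ref 1 → HIT, frames=[1,4]
Step 3: ref 5 → FAULT (evict 1), frames=[5,4]
Step 4: ref 5 → HIT, frames=[5,4]
Step 5: ref 3 → FAULT (evict 4), frames=[5,3]
Step 6: ref 4 → FAULT (evict 5), frames=[4,3]
Step 7: ref 5 → FAULT (evict 3), frames=[4,5]
Step 8: ref 2 → FAULT (evict 4), frames=[2,5]
Step 9: ref 5 → HIT, frames=[2,5]
Step 10: ref 2 → HIT, frames=[2,5]
Total faults: 7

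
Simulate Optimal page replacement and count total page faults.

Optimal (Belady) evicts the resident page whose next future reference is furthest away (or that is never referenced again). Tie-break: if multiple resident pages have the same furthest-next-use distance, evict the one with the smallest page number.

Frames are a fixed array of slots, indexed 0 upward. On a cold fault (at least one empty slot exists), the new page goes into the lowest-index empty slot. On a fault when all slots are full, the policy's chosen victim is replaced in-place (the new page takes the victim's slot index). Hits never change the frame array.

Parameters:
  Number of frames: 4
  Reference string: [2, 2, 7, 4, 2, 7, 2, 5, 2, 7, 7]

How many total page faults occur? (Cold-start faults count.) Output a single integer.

Step 0: ref 2 → FAULT, frames=[2,-,-,-]
Step 1: ref 2 → HIT, frames=[2,-,-,-]
Step 2: ref 7 → FAULT, frames=[2,7,-,-]
Step 3: ref 4 → FAULT, frames=[2,7,4,-]
Step 4: ref 2 → HIT, frames=[2,7,4,-]
Step 5: ref 7 → HIT, frames=[2,7,4,-]
Step 6: ref 2 → HIT, frames=[2,7,4,-]
Step 7: ref 5 → FAULT, frames=[2,7,4,5]
Step 8: ref 2 → HIT, frames=[2,7,4,5]
Step 9: ref 7 → HIT, frames=[2,7,4,5]
Step 10: ref 7 → HIT, frames=[2,7,4,5]
Total faults: 4

Answer: 4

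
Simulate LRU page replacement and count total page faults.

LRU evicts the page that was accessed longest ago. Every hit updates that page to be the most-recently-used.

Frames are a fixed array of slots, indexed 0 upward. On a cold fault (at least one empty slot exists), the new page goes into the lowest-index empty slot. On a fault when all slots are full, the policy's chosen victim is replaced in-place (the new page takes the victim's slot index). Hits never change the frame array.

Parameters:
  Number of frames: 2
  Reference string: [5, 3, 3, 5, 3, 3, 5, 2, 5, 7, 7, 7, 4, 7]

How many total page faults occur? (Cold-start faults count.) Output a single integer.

Answer: 5

Derivation:
Step 0: ref 5 → FAULT, frames=[5,-]
Step 1: ref 3 → FAULT, frames=[5,3]
Step 2: ref 3 → HIT, frames=[5,3]
Step 3: ref 5 → HIT, frames=[5,3]
Step 4: ref 3 → HIT, frames=[5,3]
Step 5: ref 3 → HIT, frames=[5,3]
Step 6: ref 5 → HIT, frames=[5,3]
Step 7: ref 2 → FAULT (evict 3), frames=[5,2]
Step 8: ref 5 → HIT, frames=[5,2]
Step 9: ref 7 → FAULT (evict 2), frames=[5,7]
Step 10: ref 7 → HIT, frames=[5,7]
Step 11: ref 7 → HIT, frames=[5,7]
Step 12: ref 4 → FAULT (evict 5), frames=[4,7]
Step 13: ref 7 → HIT, frames=[4,7]
Total faults: 5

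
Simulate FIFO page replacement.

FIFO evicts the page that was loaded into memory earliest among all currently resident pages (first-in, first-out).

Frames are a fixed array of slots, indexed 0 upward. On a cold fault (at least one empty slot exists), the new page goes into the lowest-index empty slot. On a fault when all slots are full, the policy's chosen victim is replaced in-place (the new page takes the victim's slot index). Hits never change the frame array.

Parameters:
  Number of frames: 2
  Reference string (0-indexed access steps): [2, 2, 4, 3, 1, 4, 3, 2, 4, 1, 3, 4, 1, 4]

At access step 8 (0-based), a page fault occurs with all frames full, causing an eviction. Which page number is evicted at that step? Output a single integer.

Step 0: ref 2 -> FAULT, frames=[2,-]
Step 1: ref 2 -> HIT, frames=[2,-]
Step 2: ref 4 -> FAULT, frames=[2,4]
Step 3: ref 3 -> FAULT, evict 2, frames=[3,4]
Step 4: ref 1 -> FAULT, evict 4, frames=[3,1]
Step 5: ref 4 -> FAULT, evict 3, frames=[4,1]
Step 6: ref 3 -> FAULT, evict 1, frames=[4,3]
Step 7: ref 2 -> FAULT, evict 4, frames=[2,3]
Step 8: ref 4 -> FAULT, evict 3, frames=[2,4]
At step 8: evicted page 3

Answer: 3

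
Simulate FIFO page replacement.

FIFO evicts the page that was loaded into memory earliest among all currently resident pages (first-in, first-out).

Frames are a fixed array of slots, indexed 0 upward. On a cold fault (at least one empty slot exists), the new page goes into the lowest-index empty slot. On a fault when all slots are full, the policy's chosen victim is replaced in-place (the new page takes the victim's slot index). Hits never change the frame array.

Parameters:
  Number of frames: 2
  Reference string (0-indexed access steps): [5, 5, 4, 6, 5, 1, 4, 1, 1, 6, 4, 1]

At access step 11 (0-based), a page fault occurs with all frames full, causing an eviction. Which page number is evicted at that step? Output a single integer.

Step 0: ref 5 -> FAULT, frames=[5,-]
Step 1: ref 5 -> HIT, frames=[5,-]
Step 2: ref 4 -> FAULT, frames=[5,4]
Step 3: ref 6 -> FAULT, evict 5, frames=[6,4]
Step 4: ref 5 -> FAULT, evict 4, frames=[6,5]
Step 5: ref 1 -> FAULT, evict 6, frames=[1,5]
Step 6: ref 4 -> FAULT, evict 5, frames=[1,4]
Step 7: ref 1 -> HIT, frames=[1,4]
Step 8: ref 1 -> HIT, frames=[1,4]
Step 9: ref 6 -> FAULT, evict 1, frames=[6,4]
Step 10: ref 4 -> HIT, frames=[6,4]
Step 11: ref 1 -> FAULT, evict 4, frames=[6,1]
At step 11: evicted page 4

Answer: 4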